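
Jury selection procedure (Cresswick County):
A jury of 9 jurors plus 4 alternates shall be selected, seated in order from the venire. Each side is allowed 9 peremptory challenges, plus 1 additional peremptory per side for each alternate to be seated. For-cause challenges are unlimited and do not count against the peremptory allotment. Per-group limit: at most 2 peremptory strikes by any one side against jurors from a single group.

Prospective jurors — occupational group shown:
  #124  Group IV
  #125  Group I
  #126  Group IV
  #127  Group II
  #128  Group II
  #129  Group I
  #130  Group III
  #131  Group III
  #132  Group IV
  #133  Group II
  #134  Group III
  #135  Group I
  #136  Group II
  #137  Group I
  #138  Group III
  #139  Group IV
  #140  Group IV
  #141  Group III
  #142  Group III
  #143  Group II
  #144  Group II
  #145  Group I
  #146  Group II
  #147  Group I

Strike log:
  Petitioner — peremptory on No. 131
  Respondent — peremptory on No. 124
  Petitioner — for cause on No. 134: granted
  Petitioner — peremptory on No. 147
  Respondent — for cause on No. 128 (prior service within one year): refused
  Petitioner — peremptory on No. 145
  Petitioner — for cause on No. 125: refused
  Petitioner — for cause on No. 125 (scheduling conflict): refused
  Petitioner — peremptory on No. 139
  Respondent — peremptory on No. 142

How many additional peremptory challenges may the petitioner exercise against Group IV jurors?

1

Petitioner peremptories so far: #131, #147, #145, #139 — 4 of 13 used, 9 left overall.
Against Group IV: #139 — 1 used; per-group cap 2 leaves 1.
Binding limit: min(9, 1) = 1.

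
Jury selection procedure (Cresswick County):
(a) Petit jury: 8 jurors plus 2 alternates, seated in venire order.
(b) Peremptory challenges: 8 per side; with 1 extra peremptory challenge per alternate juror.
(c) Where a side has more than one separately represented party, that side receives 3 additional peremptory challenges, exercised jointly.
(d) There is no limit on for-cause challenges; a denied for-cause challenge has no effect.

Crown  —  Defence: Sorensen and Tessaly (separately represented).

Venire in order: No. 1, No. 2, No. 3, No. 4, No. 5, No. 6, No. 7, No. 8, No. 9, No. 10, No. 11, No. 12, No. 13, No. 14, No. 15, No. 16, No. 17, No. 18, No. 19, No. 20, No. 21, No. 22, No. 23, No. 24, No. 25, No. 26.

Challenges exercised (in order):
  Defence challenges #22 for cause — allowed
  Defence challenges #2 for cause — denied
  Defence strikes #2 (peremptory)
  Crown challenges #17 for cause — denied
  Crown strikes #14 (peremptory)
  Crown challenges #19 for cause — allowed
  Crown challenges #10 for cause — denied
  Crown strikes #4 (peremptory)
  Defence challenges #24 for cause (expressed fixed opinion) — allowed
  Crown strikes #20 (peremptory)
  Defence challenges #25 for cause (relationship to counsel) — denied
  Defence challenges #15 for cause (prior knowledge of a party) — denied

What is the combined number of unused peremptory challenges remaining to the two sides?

19

Crown allotment: 8 base + 1 × 2 alternates = 10. Defence allotment: 8 base + 1 × 2 alternates + 3 multi-party = 13.
Crown peremptories used: #14, #4, #20 — 3 (for-cause on #17, #19, #10 don't count).
Defence peremptories used: #2 — 1 (for-cause on #22, #2, #24, #25, #15 don't count).
Remaining: (10 − 3) + (13 − 1) = 19.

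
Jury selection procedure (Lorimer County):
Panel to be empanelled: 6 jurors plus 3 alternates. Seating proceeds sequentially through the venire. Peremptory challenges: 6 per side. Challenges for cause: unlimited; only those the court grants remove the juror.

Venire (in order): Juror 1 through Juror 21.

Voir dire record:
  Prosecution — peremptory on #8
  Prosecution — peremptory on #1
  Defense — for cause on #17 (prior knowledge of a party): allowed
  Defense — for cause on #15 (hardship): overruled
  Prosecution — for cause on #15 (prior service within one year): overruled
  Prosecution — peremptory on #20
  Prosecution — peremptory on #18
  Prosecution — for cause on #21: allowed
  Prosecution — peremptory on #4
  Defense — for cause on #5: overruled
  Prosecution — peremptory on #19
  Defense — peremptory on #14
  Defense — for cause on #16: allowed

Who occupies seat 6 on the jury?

Removed: #1, #4, #8, #14, #16, #17, #18, #19, #20, #21. (#5, #15 stay — for-cause denied.)
Seating in order: seats 1–6 → #2, #3, #5, #6, #7, #9; alternates → #10, #11, #12.
So seat 6 is #9.

9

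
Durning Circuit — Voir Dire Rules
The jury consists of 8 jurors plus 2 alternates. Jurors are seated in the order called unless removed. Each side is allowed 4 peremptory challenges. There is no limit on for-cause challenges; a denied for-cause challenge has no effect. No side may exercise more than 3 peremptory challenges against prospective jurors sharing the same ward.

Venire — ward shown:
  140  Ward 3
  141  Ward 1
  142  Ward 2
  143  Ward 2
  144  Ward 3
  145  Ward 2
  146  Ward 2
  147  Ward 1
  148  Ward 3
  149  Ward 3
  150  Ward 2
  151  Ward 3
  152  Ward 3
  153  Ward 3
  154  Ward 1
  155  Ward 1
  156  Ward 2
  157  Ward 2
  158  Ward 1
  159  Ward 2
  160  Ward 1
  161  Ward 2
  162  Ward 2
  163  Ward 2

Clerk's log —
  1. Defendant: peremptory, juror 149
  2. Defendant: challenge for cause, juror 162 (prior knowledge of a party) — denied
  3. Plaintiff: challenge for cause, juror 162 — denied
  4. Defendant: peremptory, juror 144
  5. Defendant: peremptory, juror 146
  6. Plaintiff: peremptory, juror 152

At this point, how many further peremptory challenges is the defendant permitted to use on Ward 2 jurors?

1

Defendant peremptories so far: #149, #144, #146 — 3 of 4 used, 1 left overall.
Against Ward 2: #146 — 1 used; per-ward cap 3 leaves 2.
Binding limit: min(1, 2) = 1.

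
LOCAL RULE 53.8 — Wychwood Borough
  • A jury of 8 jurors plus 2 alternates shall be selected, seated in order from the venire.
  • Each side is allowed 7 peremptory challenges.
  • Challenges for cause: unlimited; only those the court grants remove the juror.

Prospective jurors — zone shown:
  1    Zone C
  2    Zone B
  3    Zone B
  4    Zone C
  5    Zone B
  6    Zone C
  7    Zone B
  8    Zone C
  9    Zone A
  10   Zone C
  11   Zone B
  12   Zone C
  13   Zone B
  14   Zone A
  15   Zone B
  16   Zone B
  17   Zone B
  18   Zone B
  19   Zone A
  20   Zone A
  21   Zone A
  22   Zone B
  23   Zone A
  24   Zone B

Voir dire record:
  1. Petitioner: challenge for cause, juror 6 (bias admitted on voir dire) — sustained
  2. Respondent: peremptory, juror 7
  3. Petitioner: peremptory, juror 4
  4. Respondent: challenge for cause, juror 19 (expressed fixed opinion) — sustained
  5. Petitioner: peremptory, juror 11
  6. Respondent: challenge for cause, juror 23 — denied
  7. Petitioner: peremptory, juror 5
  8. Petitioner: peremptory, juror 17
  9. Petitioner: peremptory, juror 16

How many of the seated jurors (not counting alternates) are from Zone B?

3

Removed: #4, #5, #6, #7, #11, #16, #17, #19.
Seated jurors 1–8: #1, #2, #3, #8, #9, #10, #12, #13 (alternates #14, #15 not counted).
Of those, in Zone B: #2, #3, #13 → 3.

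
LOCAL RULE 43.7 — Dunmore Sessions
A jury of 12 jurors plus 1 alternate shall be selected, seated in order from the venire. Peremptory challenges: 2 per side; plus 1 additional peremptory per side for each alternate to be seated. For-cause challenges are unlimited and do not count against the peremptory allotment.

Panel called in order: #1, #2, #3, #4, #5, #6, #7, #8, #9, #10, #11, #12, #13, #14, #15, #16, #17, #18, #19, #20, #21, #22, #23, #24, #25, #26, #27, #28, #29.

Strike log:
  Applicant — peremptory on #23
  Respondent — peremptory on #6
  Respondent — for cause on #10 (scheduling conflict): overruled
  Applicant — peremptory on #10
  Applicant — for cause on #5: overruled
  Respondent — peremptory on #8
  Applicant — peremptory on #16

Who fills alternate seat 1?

Removed: #6, #8, #10, #16, #23. (#5 stays — for-cause denied.)
Filling seats in venire order through position 13: #1, #2, #3, #4, #5, #7, #9, #11, #12, #13, #14, #15, #17.
So alternate 1 is #17.

17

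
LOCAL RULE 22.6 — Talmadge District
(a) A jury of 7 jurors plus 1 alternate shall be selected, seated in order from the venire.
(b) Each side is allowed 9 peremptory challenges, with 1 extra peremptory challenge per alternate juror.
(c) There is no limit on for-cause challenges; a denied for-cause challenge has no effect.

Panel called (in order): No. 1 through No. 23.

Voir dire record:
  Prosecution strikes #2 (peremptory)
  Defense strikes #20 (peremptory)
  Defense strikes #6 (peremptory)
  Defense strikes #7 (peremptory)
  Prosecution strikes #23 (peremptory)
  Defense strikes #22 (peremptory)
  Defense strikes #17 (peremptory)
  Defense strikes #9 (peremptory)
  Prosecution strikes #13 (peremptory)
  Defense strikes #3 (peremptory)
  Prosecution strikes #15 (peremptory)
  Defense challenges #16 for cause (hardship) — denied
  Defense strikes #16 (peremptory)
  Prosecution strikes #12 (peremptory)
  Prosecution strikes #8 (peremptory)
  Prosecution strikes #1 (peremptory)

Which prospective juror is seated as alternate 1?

Removed: #1, #2, #3, #6, #7, #8, #9, #12, #13, #15, #16, #17, #20, #22, #23.
Filling seats in venire order through position 8: #4, #5, #10, #11, #14, #18, #19, #21.
So alternate 1 is #21.

21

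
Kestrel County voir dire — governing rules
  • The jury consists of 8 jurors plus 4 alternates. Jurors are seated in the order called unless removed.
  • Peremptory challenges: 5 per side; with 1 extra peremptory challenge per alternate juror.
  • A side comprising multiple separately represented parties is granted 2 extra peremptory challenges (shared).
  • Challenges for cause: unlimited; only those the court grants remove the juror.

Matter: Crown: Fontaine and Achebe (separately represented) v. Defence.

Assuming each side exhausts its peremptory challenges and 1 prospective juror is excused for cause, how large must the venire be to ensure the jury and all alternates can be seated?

Seats to fill: 8 + 4 alternates = 12.
Peremptories — Crown: 5 + 1×4 + 2 = 11; Defence: 5 + 1×4 = 9; total 20.
For-cause removals: 1.
Minimum venire: 12 + 20 + 1 = 33.

33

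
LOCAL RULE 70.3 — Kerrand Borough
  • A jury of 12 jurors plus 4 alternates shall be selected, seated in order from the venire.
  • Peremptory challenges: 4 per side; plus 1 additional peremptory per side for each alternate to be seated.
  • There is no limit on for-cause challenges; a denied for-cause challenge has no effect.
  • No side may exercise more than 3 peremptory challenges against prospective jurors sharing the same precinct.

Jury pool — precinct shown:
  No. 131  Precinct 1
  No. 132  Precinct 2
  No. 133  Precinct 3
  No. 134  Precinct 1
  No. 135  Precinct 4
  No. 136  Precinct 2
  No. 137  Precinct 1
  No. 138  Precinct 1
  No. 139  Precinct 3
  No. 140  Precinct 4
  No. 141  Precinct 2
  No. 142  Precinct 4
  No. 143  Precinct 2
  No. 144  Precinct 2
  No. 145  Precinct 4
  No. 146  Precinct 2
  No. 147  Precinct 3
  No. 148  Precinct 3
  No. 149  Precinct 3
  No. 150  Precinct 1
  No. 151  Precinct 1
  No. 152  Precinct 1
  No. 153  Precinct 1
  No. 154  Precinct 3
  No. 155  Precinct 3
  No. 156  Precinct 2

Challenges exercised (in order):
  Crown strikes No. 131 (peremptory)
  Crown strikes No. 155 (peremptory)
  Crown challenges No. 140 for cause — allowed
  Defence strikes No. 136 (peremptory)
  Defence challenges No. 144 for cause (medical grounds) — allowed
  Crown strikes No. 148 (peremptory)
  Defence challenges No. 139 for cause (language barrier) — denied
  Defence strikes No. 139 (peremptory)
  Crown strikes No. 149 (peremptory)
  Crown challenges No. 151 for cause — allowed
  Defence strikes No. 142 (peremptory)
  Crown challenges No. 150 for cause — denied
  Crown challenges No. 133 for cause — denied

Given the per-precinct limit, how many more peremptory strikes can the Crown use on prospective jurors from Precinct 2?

Crown peremptories so far: #131, #155, #148, #149 — 4 of 8 used, 4 left overall.
Against Precinct 2: none yet — per-precinct cap 3 leaves 3.
Binding limit: min(4, 3) = 3.

3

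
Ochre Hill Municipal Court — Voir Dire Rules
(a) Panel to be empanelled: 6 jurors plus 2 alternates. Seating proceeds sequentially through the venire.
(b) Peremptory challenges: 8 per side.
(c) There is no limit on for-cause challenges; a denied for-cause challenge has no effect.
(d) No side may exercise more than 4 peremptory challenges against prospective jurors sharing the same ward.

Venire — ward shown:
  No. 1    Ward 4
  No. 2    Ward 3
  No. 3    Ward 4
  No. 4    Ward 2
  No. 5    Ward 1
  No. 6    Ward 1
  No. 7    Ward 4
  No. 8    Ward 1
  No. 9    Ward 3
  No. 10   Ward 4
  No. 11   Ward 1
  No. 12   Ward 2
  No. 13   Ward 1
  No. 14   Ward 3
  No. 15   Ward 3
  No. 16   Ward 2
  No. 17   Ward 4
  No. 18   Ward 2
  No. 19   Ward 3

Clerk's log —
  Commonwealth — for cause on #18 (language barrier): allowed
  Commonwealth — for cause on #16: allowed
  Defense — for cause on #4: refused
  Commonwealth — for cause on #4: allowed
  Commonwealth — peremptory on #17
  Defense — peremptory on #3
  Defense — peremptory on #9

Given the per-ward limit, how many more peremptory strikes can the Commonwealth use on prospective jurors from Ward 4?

3

Commonwealth peremptories so far: #17 — 1 of 8 used, 7 left overall.
Against Ward 4: #17 — 1 used; per-ward cap 4 leaves 3.
Binding limit: min(7, 3) = 3.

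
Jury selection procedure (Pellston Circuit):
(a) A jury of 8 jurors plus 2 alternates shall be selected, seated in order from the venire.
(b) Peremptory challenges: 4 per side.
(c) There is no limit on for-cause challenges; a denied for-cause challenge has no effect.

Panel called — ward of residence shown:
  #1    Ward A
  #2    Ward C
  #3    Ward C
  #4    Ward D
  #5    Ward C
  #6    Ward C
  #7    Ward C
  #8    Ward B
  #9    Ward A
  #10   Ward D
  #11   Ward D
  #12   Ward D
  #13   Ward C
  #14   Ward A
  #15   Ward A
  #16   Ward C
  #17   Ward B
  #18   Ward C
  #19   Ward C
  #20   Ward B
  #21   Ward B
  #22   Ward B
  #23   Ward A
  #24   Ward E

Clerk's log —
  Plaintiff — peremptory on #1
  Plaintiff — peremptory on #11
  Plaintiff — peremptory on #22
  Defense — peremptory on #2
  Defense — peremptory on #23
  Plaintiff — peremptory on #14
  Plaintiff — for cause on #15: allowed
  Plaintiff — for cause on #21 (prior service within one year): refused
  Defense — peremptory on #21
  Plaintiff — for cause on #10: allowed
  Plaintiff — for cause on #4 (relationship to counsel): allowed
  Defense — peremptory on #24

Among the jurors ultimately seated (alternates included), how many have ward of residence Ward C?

6

Removed: #1, #2, #4, #10, #11, #14, #15, #21, #22, #23, #24.
Seated (10 incl. alternates): #3, #5, #6, #7, #8, #9, #12, #13, #16, #17.
Of those, in Ward C: #3, #5, #6, #7, #13, #16 → 6.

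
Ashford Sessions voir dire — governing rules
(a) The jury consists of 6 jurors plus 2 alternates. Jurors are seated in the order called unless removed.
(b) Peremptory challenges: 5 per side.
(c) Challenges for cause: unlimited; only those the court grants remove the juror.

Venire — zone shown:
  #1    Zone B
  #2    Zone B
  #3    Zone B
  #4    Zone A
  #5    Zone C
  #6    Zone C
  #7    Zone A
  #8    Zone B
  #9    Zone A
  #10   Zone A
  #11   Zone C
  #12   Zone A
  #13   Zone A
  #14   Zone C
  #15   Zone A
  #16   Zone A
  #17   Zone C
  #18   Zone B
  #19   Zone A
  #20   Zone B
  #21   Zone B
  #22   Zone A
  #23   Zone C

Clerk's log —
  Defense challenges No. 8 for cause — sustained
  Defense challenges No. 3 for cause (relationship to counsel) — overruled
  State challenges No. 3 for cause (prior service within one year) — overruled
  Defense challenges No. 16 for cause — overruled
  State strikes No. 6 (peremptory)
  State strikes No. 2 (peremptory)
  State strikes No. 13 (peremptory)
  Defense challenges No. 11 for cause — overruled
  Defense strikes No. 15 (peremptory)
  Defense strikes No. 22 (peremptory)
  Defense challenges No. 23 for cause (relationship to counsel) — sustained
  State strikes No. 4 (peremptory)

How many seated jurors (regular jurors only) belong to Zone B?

2

Removed: #2, #4, #6, #8, #13, #15, #22, #23.
Seated jurors 1–6: #1, #3, #5, #7, #9, #10 (alternates #11, #12 not counted).
Of those, in Zone B: #1, #3 → 2.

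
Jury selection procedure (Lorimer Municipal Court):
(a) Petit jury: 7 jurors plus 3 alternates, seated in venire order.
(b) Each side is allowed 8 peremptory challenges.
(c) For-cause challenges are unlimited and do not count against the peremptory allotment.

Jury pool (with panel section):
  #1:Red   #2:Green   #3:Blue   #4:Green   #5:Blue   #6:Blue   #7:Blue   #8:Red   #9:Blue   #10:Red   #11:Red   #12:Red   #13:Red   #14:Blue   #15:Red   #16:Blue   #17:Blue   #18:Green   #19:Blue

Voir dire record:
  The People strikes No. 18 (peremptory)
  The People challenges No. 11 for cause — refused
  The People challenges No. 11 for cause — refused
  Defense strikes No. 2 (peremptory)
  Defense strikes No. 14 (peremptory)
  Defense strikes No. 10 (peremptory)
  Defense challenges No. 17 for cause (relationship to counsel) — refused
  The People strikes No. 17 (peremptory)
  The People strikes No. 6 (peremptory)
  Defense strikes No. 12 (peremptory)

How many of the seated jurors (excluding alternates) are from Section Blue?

4

Removed: #2, #6, #10, #12, #14, #17, #18.
Seated jurors 1–7: #1, #3, #4, #5, #7, #8, #9 (alternates #11, #13, #15 not counted).
Of those, in Section Blue: #3, #5, #7, #9 → 4.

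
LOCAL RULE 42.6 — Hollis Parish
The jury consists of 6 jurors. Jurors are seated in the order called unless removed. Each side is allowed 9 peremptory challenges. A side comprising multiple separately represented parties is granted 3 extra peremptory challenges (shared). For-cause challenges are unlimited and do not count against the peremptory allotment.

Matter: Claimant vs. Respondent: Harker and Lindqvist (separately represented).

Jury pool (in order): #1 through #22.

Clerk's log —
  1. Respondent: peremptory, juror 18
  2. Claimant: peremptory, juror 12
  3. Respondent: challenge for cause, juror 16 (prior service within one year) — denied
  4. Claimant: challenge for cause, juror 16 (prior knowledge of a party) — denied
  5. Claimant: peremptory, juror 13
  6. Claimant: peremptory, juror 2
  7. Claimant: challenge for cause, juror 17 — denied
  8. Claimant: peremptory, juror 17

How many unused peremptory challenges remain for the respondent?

Respondent allotment: 9 base + 3 multi-party = 12.
Respondent peremptories used: #18 — 1 (the for-cause on #16 doesn't count).
Remaining: 12 − 1 = 11.

11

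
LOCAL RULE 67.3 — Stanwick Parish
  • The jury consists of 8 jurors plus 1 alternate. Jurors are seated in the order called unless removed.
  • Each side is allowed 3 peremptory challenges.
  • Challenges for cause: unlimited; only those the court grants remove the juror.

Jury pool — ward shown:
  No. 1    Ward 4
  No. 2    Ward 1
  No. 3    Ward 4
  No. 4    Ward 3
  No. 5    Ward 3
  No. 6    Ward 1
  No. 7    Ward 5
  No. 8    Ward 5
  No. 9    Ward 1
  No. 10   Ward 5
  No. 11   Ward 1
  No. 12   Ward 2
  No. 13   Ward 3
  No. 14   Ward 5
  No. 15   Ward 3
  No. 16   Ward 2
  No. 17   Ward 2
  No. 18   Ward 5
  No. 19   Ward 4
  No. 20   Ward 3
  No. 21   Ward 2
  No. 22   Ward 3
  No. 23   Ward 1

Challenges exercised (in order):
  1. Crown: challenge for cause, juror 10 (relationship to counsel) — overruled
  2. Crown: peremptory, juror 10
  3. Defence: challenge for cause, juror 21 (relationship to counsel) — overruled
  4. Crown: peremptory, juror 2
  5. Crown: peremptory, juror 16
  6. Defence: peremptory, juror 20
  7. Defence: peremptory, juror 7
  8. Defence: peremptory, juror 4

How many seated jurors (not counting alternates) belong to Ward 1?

Removed: #2, #4, #7, #10, #16, #20.
Seated jurors 1–8: #1, #3, #5, #6, #8, #9, #11, #12 (alternates #13 not counted).
Of those, in Ward 1: #6, #9, #11 → 3.

3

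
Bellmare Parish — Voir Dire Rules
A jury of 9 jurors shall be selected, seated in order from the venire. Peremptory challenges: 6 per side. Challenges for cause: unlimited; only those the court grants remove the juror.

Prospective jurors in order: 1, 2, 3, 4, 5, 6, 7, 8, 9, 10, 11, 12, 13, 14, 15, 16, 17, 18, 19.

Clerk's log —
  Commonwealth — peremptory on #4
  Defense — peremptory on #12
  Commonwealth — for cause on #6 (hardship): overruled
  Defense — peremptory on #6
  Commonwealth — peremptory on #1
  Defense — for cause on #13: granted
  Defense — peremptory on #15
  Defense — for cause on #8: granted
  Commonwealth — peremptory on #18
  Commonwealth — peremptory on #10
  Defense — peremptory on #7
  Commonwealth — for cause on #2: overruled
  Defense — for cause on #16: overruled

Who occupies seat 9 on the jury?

19

Removed: #1, #4, #6, #7, #8, #10, #12, #13, #15, #18. (#2, #16 stay — for-cause denied.)
Filling seats in venire order through position 9: #2, #3, #5, #9, #11, #14, #16, #17, #19.
So seat 9 is #19.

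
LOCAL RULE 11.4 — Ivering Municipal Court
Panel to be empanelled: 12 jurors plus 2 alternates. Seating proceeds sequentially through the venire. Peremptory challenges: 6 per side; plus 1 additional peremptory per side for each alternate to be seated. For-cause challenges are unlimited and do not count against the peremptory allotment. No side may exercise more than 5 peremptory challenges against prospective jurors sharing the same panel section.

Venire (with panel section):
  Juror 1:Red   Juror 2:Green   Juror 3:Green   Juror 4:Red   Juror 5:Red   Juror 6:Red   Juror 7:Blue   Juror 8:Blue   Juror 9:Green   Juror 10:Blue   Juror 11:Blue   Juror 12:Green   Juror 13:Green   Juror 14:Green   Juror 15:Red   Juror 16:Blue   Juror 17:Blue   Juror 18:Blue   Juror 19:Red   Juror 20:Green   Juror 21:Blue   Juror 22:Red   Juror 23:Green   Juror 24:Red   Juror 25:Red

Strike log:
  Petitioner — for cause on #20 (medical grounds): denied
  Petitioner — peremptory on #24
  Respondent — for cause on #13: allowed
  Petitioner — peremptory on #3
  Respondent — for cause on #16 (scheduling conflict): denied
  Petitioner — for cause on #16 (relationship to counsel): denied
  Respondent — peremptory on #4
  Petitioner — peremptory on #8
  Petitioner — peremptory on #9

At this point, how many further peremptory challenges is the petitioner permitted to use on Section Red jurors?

Petitioner peremptories so far: #24, #3, #8, #9 — 4 of 8 used, 4 left overall.
Against Section Red: #24 — 1 used; per-section cap 5 leaves 4.
Binding limit: min(4, 4) = 4.

4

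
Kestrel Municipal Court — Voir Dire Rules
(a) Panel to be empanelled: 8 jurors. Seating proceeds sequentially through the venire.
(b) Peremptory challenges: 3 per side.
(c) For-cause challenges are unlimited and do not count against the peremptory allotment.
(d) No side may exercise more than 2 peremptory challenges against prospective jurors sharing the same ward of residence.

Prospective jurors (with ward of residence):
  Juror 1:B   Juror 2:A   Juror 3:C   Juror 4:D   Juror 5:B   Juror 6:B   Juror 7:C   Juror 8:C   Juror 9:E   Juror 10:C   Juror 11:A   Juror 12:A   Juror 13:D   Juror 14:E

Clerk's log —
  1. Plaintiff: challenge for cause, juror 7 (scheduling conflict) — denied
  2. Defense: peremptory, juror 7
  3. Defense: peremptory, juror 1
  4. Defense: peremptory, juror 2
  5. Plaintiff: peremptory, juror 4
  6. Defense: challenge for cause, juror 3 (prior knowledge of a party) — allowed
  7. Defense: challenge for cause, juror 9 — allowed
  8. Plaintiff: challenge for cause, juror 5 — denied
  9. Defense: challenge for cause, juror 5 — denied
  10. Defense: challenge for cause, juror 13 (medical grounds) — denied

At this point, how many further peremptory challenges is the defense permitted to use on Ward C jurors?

Defense peremptories so far: #7, #1, #2 — 3 of 3 used, 0 left overall.
Against Ward C: #7 — 1 used; per-ward cap 2 leaves 1.
Binding limit: min(0, 1) = 0.

0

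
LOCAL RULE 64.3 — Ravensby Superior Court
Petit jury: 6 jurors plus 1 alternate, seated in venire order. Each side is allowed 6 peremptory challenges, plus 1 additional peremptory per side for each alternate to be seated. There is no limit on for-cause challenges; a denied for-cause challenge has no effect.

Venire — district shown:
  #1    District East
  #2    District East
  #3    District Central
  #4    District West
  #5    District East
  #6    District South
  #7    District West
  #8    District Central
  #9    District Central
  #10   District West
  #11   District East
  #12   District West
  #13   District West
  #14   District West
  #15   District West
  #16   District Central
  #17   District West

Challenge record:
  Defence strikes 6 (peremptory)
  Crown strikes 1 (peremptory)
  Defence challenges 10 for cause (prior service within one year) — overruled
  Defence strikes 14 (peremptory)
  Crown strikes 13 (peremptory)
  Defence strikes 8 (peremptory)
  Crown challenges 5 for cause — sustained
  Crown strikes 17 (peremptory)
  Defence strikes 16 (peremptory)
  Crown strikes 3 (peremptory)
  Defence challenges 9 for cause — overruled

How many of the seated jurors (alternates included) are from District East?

2

Removed: #1, #3, #5, #6, #8, #13, #14, #16, #17.
Seated (7 incl. alternates): #2, #4, #7, #9, #10, #11, #12.
Of those, in District East: #2, #11 → 2.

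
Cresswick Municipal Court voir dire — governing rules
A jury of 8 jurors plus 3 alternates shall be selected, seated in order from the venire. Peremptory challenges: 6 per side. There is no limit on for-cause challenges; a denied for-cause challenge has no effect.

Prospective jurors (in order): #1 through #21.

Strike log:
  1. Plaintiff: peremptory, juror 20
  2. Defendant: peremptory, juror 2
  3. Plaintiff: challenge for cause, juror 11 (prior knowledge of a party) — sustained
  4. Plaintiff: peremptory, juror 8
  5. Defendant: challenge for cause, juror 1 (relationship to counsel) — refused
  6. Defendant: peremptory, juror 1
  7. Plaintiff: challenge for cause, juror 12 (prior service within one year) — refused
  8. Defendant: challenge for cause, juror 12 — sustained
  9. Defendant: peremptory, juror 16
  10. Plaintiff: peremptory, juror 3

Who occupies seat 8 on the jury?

14

Removed: #1, #2, #3, #8, #11, #12, #16, #20.
Seating in order: seats 1–8 → #4, #5, #6, #7, #9, #10, #13, #14; alternates → #15, #17, #18.
So seat 8 is #14.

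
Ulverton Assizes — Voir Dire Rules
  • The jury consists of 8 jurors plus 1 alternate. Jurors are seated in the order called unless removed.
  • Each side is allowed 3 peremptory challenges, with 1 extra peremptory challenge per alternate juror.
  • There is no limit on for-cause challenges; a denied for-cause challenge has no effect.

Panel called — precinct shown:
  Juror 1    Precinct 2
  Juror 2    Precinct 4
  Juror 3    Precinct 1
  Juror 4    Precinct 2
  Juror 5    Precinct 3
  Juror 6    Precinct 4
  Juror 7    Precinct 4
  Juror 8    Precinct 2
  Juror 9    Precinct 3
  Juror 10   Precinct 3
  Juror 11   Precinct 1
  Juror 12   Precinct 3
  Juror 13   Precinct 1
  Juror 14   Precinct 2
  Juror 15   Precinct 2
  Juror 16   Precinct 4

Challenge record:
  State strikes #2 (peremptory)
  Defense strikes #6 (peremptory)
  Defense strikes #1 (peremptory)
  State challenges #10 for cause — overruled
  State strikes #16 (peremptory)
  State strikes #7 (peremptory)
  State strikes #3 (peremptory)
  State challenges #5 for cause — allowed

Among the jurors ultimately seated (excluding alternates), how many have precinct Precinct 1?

2

Removed: #1, #2, #3, #5, #6, #7, #16.
Seated jurors 1–8: #4, #8, #9, #10, #11, #12, #13, #14 (alternates #15 not counted).
Of those, in Precinct 1: #11, #13 → 2.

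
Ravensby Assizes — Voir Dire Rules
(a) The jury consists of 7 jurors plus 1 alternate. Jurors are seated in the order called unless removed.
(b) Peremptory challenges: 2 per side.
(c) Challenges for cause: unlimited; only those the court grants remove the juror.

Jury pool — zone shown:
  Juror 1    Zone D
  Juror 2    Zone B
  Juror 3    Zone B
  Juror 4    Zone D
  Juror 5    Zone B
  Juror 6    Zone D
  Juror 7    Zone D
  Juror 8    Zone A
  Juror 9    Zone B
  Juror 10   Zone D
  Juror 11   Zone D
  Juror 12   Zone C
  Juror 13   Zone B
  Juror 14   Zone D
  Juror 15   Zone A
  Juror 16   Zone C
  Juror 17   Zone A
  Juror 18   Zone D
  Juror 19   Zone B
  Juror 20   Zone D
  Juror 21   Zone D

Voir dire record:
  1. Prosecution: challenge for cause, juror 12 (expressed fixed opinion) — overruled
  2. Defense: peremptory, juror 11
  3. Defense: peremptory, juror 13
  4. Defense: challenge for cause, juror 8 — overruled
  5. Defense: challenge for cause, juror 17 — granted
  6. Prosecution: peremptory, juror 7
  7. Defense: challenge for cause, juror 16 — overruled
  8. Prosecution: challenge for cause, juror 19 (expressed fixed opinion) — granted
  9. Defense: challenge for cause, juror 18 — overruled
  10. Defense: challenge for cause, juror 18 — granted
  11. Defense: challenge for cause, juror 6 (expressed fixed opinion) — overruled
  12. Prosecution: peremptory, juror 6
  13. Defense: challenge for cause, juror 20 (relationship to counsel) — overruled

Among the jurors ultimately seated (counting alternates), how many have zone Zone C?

0

Removed: #6, #7, #11, #13, #17, #18, #19.
Seated (8 incl. alternates): #1, #2, #3, #4, #5, #8, #9, #10.
None of those are in Zone C → 0.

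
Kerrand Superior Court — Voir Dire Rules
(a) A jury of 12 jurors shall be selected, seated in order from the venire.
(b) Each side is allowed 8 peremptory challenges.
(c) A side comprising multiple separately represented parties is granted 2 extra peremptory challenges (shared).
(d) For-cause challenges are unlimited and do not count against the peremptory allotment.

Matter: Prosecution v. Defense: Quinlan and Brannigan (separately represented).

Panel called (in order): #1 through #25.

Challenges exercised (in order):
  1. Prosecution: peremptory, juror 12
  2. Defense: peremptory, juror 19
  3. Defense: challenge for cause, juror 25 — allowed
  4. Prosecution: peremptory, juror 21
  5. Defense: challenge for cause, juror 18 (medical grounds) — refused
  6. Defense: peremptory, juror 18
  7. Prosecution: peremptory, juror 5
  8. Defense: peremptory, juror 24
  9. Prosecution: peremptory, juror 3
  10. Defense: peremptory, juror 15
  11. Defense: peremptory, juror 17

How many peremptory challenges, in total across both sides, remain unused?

Prosecution allotment: 8. Defense allotment: 8 base + 2 multi-party = 10.
Prosecution peremptories used: #12, #21, #5, #3 — 4.
Defense peremptories used: #19, #18, #24, #15, #17 — 5 (for-cause on #25, #18 don't count).
Remaining: (8 − 4) + (10 − 5) = 9.

9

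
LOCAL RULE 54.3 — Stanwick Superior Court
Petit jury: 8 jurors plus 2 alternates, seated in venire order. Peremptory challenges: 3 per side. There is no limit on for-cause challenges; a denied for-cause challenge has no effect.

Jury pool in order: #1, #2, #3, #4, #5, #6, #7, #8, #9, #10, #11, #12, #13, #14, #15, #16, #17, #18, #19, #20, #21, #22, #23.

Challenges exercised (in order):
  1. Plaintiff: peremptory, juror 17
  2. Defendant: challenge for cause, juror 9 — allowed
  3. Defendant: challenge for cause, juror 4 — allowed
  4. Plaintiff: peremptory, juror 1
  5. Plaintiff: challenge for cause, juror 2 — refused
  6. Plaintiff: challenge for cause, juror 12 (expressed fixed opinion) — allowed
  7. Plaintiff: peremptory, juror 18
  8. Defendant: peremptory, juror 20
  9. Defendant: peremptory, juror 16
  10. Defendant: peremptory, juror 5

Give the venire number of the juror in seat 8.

Removed: #1, #4, #5, #9, #12, #16, #17, #18, #20. (#2 stays — for-cause denied.)
Filling seats in venire order through position 8: #2, #3, #6, #7, #8, #10, #11, #13.
So seat 8 is #13.

13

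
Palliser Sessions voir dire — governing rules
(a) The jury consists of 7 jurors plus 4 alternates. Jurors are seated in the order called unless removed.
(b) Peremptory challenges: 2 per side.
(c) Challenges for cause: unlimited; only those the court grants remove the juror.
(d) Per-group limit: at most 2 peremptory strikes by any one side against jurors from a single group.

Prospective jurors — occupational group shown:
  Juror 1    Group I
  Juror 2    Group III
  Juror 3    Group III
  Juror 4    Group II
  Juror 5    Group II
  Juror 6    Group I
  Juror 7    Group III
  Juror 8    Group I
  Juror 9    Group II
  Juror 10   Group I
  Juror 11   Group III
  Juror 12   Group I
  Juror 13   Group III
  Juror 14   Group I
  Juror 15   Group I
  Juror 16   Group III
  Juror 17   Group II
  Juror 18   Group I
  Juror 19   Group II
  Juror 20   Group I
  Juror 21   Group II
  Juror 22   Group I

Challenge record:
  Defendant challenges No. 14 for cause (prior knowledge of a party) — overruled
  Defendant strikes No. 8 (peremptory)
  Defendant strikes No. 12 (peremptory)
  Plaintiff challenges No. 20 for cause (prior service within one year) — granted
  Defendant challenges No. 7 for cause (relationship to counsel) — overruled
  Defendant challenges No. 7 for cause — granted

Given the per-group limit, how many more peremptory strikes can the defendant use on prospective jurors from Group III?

Defendant peremptories so far: #8, #12 — 2 of 2 used, 0 left overall.
Against Group III: none yet — per-group cap 2 leaves 2.
Binding limit: min(0, 2) = 0.

0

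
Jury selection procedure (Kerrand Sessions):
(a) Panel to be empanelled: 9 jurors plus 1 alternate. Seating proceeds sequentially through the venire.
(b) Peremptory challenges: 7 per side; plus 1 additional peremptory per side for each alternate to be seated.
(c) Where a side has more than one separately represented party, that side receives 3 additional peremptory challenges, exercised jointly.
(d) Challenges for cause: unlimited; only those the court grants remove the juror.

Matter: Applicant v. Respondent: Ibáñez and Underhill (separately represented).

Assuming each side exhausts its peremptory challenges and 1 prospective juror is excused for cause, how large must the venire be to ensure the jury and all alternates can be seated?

Seats to fill: 9 + 1 alternates = 10.
Peremptories — Applicant: 7 + 1×1 = 8; Respondent: 7 + 1×1 + 3 = 11; total 19.
For-cause removals: 1.
Minimum venire: 10 + 19 + 1 = 30.

30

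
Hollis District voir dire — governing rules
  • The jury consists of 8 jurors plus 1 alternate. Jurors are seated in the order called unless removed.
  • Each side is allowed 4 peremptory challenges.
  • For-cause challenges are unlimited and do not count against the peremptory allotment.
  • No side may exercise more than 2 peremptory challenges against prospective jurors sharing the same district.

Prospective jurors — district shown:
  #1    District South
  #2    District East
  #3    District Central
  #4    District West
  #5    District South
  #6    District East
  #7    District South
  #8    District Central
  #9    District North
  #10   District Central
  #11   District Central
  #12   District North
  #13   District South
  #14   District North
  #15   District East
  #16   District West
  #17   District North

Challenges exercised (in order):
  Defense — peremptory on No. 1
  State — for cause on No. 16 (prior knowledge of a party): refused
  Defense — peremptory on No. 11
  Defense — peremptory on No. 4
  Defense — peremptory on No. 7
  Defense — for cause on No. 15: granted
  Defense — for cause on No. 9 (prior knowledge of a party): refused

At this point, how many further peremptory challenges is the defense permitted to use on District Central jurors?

Defense peremptories so far: #1, #11, #4, #7 — 4 of 4 used, 0 left overall.
Against District Central: #11 — 1 used; per-district cap 2 leaves 1.
Binding limit: min(0, 1) = 0.

0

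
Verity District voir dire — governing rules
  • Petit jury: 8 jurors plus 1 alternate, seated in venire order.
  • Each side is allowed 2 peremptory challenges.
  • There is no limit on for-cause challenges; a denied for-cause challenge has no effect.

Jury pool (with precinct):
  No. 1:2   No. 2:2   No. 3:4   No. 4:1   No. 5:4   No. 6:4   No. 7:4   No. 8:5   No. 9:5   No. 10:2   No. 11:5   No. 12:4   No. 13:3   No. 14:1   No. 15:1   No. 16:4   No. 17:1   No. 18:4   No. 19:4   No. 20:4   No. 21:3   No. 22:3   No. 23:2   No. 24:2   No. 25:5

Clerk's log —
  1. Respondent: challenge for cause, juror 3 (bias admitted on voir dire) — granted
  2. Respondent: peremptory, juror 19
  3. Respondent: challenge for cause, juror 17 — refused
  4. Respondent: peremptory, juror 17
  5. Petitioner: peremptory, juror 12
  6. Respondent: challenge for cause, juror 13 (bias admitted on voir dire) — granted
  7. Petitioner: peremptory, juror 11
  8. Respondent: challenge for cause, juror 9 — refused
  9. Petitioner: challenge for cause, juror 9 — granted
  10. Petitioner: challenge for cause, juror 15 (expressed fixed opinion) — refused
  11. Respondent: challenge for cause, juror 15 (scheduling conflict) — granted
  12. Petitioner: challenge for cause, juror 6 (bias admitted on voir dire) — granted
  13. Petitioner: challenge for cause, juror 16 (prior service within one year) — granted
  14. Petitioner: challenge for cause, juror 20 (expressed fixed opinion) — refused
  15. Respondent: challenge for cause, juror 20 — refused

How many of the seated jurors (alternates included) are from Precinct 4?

3

Removed: #3, #6, #9, #11, #12, #13, #15, #16, #17, #19.
Seated (9 incl. alternates): #1, #2, #4, #5, #7, #8, #10, #14, #18.
Of those, in Precinct 4: #5, #7, #18 → 3.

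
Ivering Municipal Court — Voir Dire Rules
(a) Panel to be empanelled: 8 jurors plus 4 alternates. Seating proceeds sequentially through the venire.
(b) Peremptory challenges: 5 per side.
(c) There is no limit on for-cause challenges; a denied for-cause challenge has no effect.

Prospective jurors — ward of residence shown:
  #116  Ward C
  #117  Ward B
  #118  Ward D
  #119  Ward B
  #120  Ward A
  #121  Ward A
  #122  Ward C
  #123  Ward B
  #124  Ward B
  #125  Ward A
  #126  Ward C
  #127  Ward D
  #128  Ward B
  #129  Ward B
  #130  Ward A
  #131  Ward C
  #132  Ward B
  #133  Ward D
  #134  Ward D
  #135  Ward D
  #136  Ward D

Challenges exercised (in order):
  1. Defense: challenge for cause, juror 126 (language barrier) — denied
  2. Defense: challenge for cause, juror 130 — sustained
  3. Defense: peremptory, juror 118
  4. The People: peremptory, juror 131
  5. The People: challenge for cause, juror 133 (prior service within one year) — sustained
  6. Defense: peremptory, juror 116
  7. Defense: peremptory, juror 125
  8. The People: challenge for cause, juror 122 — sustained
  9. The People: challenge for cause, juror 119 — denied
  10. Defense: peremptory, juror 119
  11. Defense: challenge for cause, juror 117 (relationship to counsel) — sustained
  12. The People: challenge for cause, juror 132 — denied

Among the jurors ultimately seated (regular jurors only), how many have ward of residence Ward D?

1

Removed: #116, #117, #118, #119, #122, #125, #130, #131, #133.
Seated jurors 1–8: #120, #121, #123, #124, #126, #127, #128, #129 (alternates #132, #134, #135, #136 not counted).
Of those, in Ward D: #127 → 1.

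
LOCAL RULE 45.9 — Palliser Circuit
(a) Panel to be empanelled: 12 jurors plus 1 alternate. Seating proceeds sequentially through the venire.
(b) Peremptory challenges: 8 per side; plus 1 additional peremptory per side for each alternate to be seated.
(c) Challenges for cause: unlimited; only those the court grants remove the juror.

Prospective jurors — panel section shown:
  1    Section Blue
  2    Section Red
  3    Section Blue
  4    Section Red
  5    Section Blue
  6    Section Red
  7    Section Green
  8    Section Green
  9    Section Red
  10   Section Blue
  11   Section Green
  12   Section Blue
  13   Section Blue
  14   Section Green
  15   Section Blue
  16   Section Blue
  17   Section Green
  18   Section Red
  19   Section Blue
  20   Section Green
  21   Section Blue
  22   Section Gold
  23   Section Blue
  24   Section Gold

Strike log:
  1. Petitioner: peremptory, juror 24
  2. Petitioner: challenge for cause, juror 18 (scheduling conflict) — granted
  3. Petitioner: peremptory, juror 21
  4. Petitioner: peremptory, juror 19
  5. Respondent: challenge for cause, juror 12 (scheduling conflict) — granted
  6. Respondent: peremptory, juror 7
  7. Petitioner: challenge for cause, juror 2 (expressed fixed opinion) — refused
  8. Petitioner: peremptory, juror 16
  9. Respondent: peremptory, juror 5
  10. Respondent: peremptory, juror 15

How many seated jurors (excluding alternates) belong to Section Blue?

Removed: #5, #7, #12, #15, #16, #18, #19, #21, #24.
Seated jurors 1–12: #1, #2, #3, #4, #6, #8, #9, #10, #11, #13, #14, #17 (alternates #20 not counted).
Of those, in Section Blue: #1, #3, #10, #13 → 4.

4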